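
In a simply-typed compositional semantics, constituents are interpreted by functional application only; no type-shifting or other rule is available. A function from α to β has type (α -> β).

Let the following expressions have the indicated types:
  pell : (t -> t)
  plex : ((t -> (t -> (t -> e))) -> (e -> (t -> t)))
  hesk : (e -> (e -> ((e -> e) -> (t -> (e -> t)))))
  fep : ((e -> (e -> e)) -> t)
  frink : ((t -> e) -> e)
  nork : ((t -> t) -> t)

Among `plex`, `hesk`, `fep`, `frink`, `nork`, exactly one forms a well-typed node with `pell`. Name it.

nork

plex : ((t -> (t -> (t -> e))) -> (e -> (t -> t))) — does not combine with pell.
hesk : (e -> (e -> ((e -> e) -> (t -> (e -> t))))) — does not combine with pell.
fep : ((e -> (e -> e)) -> t) — does not combine with pell.
frink : ((t -> e) -> e) — does not combine with pell.
nork — combines: nork : ((t -> t) -> t) takes pell : (t -> t) as argument, giving t.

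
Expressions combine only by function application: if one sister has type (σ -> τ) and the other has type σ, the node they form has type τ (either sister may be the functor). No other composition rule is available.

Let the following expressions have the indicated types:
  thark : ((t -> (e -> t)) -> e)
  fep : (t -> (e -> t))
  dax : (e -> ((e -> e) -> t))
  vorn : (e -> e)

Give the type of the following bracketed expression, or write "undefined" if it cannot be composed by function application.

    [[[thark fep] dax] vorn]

t

At [thark fep], thark : ((t -> (e -> t)) -> e) takes fep : (t -> (e -> t)), giving e.
At [[thark fep] dax], dax : (e -> ((e -> e) -> t)) takes [thark fep] : e, giving ((e -> e) -> t).
At [[[thark fep] dax] vorn], [[thark fep] dax] : ((e -> e) -> t) takes vorn : (e -> e), giving t.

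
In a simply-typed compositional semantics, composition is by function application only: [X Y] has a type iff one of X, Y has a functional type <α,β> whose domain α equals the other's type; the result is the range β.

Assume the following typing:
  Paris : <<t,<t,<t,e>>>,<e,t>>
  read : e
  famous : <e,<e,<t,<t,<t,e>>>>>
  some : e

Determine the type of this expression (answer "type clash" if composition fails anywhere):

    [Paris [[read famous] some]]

[read famous]: <e,<e,<t,<t,<t,e>>>>> applied to e yields <e,<t,<t,<t,e>>>>.
[[read famous] some]: <e,<t,<t,<t,e>>>> applied to e yields <t,<t,<t,e>>>.
[Paris [[read famous] some]]: <<t,<t,<t,e>>>,<e,t>> applied to <t,<t,<t,e>>> yields <e,t>.

<e,t>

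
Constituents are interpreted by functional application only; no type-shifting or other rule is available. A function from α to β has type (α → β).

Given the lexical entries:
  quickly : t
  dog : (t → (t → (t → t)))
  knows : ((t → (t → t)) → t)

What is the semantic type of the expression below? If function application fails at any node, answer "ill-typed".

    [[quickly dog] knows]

t

[quickly dog]: functor dog : (t → (t → (t → t))), argument quickly : t; result (t → (t → t)).
[[quickly dog] knows]: functor knows : ((t → (t → t)) → t), argument [quickly dog] : (t → (t → t)); result t.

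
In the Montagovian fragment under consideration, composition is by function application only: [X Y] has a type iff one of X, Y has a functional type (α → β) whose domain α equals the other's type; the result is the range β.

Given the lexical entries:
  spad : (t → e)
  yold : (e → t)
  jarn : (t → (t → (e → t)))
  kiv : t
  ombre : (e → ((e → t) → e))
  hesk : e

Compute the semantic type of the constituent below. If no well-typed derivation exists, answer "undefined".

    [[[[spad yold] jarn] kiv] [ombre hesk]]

At [spad yold]: neither (t → e) nor (e → t) can take the other as argument; the node is ill-typed.

undefined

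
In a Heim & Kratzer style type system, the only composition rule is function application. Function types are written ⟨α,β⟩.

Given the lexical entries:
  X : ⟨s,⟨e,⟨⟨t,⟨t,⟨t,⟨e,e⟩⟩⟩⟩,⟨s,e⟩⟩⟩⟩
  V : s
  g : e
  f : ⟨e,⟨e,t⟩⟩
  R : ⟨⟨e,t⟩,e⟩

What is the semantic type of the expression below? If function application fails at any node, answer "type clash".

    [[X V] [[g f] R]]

⟨⟨t,⟨t,⟨t,⟨e,e⟩⟩⟩⟩,⟨s,e⟩⟩

[X V]: functor X : ⟨s,⟨e,⟨⟨t,⟨t,⟨t,⟨e,e⟩⟩⟩⟩,⟨s,e⟩⟩⟩⟩, argument V : s; result ⟨e,⟨⟨t,⟨t,⟨t,⟨e,e⟩⟩⟩⟩,⟨s,e⟩⟩⟩.
[g f]: functor f : ⟨e,⟨e,t⟩⟩, argument g : e; result ⟨e,t⟩.
[[g f] R]: functor R : ⟨⟨e,t⟩,e⟩, argument [g f] : ⟨e,t⟩; result e.
[[X V] [[g f] R]]: functor [X V] : ⟨e,⟨⟨t,⟨t,⟨t,⟨e,e⟩⟩⟩⟩,⟨s,e⟩⟩⟩, argument [[g f] R] : e; result ⟨⟨t,⟨t,⟨t,⟨e,e⟩⟩⟩⟩,⟨s,e⟩⟩.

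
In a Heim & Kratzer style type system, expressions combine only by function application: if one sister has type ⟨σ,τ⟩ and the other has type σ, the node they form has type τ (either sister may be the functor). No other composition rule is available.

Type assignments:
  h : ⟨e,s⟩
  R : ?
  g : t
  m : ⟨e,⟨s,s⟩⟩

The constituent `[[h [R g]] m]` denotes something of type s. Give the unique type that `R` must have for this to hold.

[[h [R g]] m] must have type s. The sister m has type ⟨e,⟨s,s⟩⟩; that is not a function onto s, so [h [R g]] must be the functor, of type ⟨⟨e,⟨s,s⟩⟩,s⟩.
[h [R g]] must have type ⟨⟨e,⟨s,s⟩⟩,s⟩. The sister h has type ⟨e,s⟩; that is not a function onto ⟨⟨e,⟨s,s⟩⟩,s⟩, so [R g] must be the functor, of type ⟨⟨e,s⟩,⟨⟨e,⟨s,s⟩⟩,s⟩⟩.
[R g] must have type ⟨⟨e,s⟩,⟨⟨e,⟨s,s⟩⟩,s⟩⟩. The sister g has type t; that is not a function onto ⟨⟨e,s⟩,⟨⟨e,⟨s,s⟩⟩,s⟩⟩, so R must be the functor, of type ⟨t,⟨⟨e,s⟩,⟨⟨e,⟨s,s⟩⟩,s⟩⟩⟩.

⟨t,⟨⟨e,s⟩,⟨⟨e,⟨s,s⟩⟩,s⟩⟩⟩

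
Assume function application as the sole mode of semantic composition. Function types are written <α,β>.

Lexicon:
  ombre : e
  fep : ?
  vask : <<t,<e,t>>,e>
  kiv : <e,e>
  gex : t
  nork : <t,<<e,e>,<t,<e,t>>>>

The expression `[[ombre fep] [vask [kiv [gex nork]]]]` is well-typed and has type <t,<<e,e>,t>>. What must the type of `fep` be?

[[ombre fep] [vask [kiv [gex nork]]]] is required to be <t,<<e,e>,t>>. [vask [kiv [gex nork]]] : e cannot yield <t,<<e,e>,t>> as functor, so [ombre fep] : <e,<t,<<e,e>,t>>>.
[ombre fep] is required to be <e,<t,<<e,e>,t>>>. ombre : e cannot yield <e,<t,<<e,e>,t>>> as functor, so fep : <e,<e,<t,<<e,e>,t>>>>.

<e,<e,<t,<<e,e>,t>>>>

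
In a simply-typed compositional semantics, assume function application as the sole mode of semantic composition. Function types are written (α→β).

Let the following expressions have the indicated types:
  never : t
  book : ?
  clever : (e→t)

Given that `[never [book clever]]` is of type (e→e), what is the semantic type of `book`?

((e→t)→(t→(e→e)))

At [never [book clever]] (required: (e→e)): never is t, which is not a function with range (e→e); hence [book clever] is the functor — type (t→(e→e)).
At [book clever] (required: (t→(e→e))): clever is (e→t), which is not a function with range (t→(e→e)); hence book is the functor — type ((e→t)→(t→(e→e))).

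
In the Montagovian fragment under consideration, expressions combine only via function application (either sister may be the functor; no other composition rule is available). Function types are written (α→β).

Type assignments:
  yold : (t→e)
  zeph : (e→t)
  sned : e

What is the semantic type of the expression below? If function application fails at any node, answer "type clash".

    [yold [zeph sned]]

e

[zeph sned]: (e→t) applied to e yields t.
[yold [zeph sned]]: (t→e) applied to t yields e.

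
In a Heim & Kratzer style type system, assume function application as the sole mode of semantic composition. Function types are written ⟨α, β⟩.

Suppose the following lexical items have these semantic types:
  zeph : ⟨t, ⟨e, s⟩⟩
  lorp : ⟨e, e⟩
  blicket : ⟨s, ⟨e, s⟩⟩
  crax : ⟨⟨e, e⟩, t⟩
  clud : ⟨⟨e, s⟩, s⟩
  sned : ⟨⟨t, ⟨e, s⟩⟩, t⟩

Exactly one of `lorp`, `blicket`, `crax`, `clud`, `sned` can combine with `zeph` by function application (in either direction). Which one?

lorp : ⟨e, e⟩ — zeph needs t; lorp needs e; neither fits.
blicket : ⟨s, ⟨e, s⟩⟩ — zeph needs t; blicket needs s; neither fits.
crax : ⟨⟨e, e⟩, t⟩ — zeph needs t; crax needs ⟨e, e⟩; neither fits.
clud : ⟨⟨e, s⟩, s⟩ — zeph needs t; clud needs ⟨e, s⟩; neither fits.
sned — combines: sned : ⟨⟨t, ⟨e, s⟩⟩, t⟩ takes zeph : ⟨t, ⟨e, s⟩⟩ as argument, giving t.

sned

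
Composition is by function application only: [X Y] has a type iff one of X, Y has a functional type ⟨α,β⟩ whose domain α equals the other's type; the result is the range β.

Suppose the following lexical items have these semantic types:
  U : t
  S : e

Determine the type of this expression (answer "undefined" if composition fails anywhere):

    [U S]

undefined

[U S]: t with e — neither is a function whose domain matches the other; composition fails here.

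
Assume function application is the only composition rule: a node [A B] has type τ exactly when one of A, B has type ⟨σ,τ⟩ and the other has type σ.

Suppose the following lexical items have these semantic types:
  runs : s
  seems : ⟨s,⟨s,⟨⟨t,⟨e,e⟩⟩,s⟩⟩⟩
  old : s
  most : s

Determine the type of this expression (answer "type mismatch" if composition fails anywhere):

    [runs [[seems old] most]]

type mismatch

[seems old]: functor seems : ⟨s,⟨s,⟨⟨t,⟨e,e⟩⟩,s⟩⟩⟩, argument old : s; result ⟨s,⟨⟨t,⟨e,e⟩⟩,s⟩⟩.
[[seems old] most]: functor [seems old] : ⟨s,⟨⟨t,⟨e,e⟩⟩,s⟩⟩, argument most : s; result ⟨⟨t,⟨e,e⟩⟩,s⟩.
At [runs [[seems old] most]]: neither s nor ⟨⟨t,⟨e,e⟩⟩,s⟩ can take the other as argument; the node is ill-typed.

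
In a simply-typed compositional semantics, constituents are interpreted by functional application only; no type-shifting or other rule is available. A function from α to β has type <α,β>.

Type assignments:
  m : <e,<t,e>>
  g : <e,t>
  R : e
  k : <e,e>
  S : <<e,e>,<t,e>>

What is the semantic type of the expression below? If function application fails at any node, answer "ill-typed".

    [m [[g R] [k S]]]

[g R]: functor g : <e,t>, argument R : e; result t.
[k S]: functor S : <<e,e>,<t,e>>, argument k : <e,e>; result <t,e>.
[[g R] [k S]]: functor [k S] : <t,e>, argument [g R] : t; result e.
[m [[g R] [k S]]]: functor m : <e,<t,e>>, argument [[g R] [k S]] : e; result <t,e>.

<t,e>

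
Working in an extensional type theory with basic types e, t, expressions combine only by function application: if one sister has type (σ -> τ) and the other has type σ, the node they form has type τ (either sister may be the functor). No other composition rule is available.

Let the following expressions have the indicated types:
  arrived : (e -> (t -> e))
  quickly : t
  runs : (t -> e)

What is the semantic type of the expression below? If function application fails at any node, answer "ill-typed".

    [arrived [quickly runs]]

(t -> e)

[quickly runs]: (t -> e) applied to t yields e.
[arrived [quickly runs]]: (e -> (t -> e)) applied to e yields (t -> e).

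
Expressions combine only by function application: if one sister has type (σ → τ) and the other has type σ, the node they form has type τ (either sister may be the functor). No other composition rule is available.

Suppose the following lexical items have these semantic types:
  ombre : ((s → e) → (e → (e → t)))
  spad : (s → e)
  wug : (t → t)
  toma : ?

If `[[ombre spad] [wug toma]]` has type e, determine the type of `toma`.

((t → t) → ((e → (e → t)) → e))

For [[ombre spad] [wug toma]] to have type e with [ombre spad] of type (e → (e → t)), [wug toma] must be the function: [wug toma] : ((e → (e → t)) → e).
For [wug toma] to have type ((e → (e → t)) → e) with wug of type (t → t), toma must be the function: toma : ((t → t) → ((e → (e → t)) → e)).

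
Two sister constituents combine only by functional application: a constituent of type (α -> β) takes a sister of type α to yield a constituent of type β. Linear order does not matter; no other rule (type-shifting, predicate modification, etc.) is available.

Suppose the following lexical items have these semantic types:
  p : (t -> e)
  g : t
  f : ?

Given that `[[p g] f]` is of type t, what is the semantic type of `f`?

(e -> t)

At [[p g] f] (required: t): [p g] is e, which is not a function with range t; hence f is the functor — type (e -> t).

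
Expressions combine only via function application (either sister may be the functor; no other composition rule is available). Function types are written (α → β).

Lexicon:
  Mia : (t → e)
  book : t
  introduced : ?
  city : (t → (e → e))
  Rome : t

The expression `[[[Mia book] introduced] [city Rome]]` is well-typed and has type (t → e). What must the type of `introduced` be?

[[[Mia book] introduced] [city Rome]] must have type (t → e). The sister [city Rome] has type (e → e); that is not a function onto (t → e), so [[Mia book] introduced] must be the functor, of type ((e → e) → (t → e)).
[[Mia book] introduced] must have type ((e → e) → (t → e)). The sister [Mia book] has type e; that is not a function onto ((e → e) → (t → e)), so introduced must be the functor, of type (e → ((e → e) → (t → e))).

(e → ((e → e) → (t → e)))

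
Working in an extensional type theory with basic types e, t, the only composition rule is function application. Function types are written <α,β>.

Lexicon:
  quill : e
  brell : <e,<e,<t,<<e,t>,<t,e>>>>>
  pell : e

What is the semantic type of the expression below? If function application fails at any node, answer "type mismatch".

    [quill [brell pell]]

<t,<<e,t>,<t,e>>>

[brell pell]: <e,<e,<t,<<e,t>,<t,e>>>>> applied to e yields <e,<t,<<e,t>,<t,e>>>>.
[quill [brell pell]]: <e,<t,<<e,t>,<t,e>>>> applied to e yields <t,<<e,t>,<t,e>>>.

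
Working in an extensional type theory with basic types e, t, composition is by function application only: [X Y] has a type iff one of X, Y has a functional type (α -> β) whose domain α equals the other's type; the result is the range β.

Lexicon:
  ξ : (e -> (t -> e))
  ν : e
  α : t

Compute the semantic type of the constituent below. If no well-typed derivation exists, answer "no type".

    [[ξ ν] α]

[ξ ν]: functor ξ : (e -> (t -> e)), argument ν : e; result (t -> e).
[[ξ ν] α]: functor [ξ ν] : (t -> e), argument α : t; result e.

e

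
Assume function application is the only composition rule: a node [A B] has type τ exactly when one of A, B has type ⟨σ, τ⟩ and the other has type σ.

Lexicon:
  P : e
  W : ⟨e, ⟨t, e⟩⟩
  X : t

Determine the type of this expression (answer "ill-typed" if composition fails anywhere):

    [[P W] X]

e

[P W]: functor W : ⟨e, ⟨t, e⟩⟩, argument P : e; result ⟨t, e⟩.
[[P W] X]: functor [P W] : ⟨t, e⟩, argument X : t; result e.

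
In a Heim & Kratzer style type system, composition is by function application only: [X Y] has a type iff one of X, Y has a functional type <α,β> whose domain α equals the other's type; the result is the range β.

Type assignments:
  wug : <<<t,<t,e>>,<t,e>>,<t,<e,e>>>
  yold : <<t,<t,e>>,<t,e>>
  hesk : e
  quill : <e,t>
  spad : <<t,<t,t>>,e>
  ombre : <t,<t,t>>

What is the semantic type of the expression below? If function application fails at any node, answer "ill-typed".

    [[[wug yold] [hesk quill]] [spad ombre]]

[wug yold] — wug of type <<<t,<t,e>>,<t,e>>,<t,<e,e>>> combines with yold of type <<t,<t,e>>,<t,e>>: type <t,<e,e>>.
[hesk quill] — quill of type <e,t> combines with hesk of type e: type t.
[[wug yold] [hesk quill]] — [wug yold] of type <t,<e,e>> combines with [hesk quill] of type t: type <e,e>.
[spad ombre] — spad of type <<t,<t,t>>,e> combines with ombre of type <t,<t,t>>: type e.
[[[wug yold] [hesk quill]] [spad ombre]] — [[wug yold] [hesk quill]] of type <e,e> combines with [spad ombre] of type e: type e.

e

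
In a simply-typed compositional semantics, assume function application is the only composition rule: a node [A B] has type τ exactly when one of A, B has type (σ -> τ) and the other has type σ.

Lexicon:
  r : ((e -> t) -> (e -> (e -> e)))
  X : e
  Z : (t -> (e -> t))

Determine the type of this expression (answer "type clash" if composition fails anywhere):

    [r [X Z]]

type clash

At [X Z]: neither e nor (t -> (e -> t)) can take the other as argument; the node is ill-typed.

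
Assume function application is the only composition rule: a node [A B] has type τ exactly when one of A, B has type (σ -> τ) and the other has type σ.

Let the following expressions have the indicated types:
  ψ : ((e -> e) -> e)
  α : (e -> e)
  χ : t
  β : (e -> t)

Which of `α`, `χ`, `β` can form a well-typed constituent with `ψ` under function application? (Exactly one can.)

α

α — combines: ψ : ((e -> e) -> e) takes α : (e -> e) as argument, giving e.
χ : t — no; ψ wants (e -> e), and χ wants nothing (atomic).
β : (e -> t) — no; ψ wants (e -> e), and β wants e.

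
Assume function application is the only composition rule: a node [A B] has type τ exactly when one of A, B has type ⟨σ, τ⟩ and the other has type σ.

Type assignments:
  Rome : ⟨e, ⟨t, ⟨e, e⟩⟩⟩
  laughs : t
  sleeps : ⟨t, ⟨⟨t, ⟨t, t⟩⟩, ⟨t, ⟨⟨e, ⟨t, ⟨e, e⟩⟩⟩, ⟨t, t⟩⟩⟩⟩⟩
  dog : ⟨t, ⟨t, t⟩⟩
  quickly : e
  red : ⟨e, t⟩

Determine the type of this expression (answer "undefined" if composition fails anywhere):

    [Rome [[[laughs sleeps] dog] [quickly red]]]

⟨t, t⟩

[laughs sleeps] — sleeps of type ⟨t, ⟨⟨t, ⟨t, t⟩⟩, ⟨t, ⟨⟨e, ⟨t, ⟨e, e⟩⟩⟩, ⟨t, t⟩⟩⟩⟩⟩ combines with laughs of type t: type ⟨⟨t, ⟨t, t⟩⟩, ⟨t, ⟨⟨e, ⟨t, ⟨e, e⟩⟩⟩, ⟨t, t⟩⟩⟩⟩.
[[laughs sleeps] dog] — [laughs sleeps] of type ⟨⟨t, ⟨t, t⟩⟩, ⟨t, ⟨⟨e, ⟨t, ⟨e, e⟩⟩⟩, ⟨t, t⟩⟩⟩⟩ combines with dog of type ⟨t, ⟨t, t⟩⟩: type ⟨t, ⟨⟨e, ⟨t, ⟨e, e⟩⟩⟩, ⟨t, t⟩⟩⟩.
[quickly red] — red of type ⟨e, t⟩ combines with quickly of type e: type t.
[[[laughs sleeps] dog] [quickly red]] — [[laughs sleeps] dog] of type ⟨t, ⟨⟨e, ⟨t, ⟨e, e⟩⟩⟩, ⟨t, t⟩⟩⟩ combines with [quickly red] of type t: type ⟨⟨e, ⟨t, ⟨e, e⟩⟩⟩, ⟨t, t⟩⟩.
[Rome [[[laughs sleeps] dog] [quickly red]]] — [[[laughs sleeps] dog] [quickly red]] of type ⟨⟨e, ⟨t, ⟨e, e⟩⟩⟩, ⟨t, t⟩⟩ combines with Rome of type ⟨e, ⟨t, ⟨e, e⟩⟩⟩: type ⟨t, t⟩.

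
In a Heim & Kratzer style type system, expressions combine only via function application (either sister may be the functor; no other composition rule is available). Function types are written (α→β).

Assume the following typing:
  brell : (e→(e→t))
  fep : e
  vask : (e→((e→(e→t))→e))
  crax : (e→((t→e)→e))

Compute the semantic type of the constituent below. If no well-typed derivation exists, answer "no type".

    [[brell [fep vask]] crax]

At [fep vask], vask : (e→((e→(e→t))→e)) takes fep : e, giving ((e→(e→t))→e).
At [brell [fep vask]], [fep vask] : ((e→(e→t))→e) takes brell : (e→(e→t)), giving e.
At [[brell [fep vask]] crax], crax : (e→((t→e)→e)) takes [brell [fep vask]] : e, giving ((t→e)→e).

((t→e)→e)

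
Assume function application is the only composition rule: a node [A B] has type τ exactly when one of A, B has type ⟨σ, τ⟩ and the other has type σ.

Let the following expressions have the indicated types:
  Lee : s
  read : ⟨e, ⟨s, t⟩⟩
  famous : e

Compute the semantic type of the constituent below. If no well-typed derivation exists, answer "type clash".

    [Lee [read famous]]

t

[read famous] — read of type ⟨e, ⟨s, t⟩⟩ combines with famous of type e: type ⟨s, t⟩.
[Lee [read famous]] — [read famous] of type ⟨s, t⟩ combines with Lee of type s: type t.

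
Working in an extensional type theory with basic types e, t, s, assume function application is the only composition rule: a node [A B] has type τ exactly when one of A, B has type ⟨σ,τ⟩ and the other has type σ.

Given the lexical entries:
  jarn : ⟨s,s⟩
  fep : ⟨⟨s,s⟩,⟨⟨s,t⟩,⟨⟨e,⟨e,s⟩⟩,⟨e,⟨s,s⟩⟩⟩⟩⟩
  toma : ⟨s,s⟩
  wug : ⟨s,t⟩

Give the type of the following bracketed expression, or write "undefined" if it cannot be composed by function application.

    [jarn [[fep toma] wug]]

[fep toma]: fep is ⟨⟨s,s⟩,⟨⟨s,t⟩,⟨⟨e,⟨e,s⟩⟩,⟨e,⟨s,s⟩⟩⟩⟩⟩, toma is ⟨s,s⟩; result ⟨⟨s,t⟩,⟨⟨e,⟨e,s⟩⟩,⟨e,⟨s,s⟩⟩⟩⟩.
[[fep toma] wug]: [fep toma] is ⟨⟨s,t⟩,⟨⟨e,⟨e,s⟩⟩,⟨e,⟨s,s⟩⟩⟩⟩, wug is ⟨s,t⟩; result ⟨⟨e,⟨e,s⟩⟩,⟨e,⟨s,s⟩⟩⟩.
[jarn [[fep toma] wug]]: ⟨s,s⟩ with ⟨⟨e,⟨e,s⟩⟩,⟨e,⟨s,s⟩⟩⟩ — neither is a function whose domain matches the other; composition fails here.

undefined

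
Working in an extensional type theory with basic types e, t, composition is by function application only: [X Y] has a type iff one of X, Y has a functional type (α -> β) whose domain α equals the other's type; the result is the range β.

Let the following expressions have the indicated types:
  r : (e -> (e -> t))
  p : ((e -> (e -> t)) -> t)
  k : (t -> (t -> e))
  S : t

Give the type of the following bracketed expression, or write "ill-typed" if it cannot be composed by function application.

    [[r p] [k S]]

[r p]: p is ((e -> (e -> t)) -> t), r is (e -> (e -> t)); result t.
[k S]: k is (t -> (t -> e)), S is t; result (t -> e).
[[r p] [k S]]: [k S] is (t -> e), [r p] is t; result e.

e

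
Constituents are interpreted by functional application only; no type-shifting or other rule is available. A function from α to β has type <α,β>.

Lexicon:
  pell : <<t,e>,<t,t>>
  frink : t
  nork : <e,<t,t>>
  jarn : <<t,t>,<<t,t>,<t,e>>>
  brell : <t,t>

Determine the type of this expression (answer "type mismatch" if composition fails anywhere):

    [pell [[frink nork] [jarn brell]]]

type mismatch

[frink nork]: t with <e,<t,t>> — neither is a function whose domain matches the other; composition fails here.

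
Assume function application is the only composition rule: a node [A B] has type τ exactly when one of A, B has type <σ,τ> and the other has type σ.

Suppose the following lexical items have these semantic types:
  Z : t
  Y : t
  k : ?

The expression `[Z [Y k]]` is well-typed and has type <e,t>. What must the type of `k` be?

<t,<t,<e,t>>>

For [Z [Y k]] to have type <e,t> with Z of type t, [Y k] must be the function: [Y k] : <t,<e,t>>.
For [Y k] to have type <t,<e,t>> with Y of type t, k must be the function: k : <t,<t,<e,t>>>.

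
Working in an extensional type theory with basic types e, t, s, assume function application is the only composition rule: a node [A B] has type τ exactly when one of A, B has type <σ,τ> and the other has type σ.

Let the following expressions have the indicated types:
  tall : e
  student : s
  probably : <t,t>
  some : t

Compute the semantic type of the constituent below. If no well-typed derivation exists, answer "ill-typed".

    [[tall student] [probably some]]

[tall student]: e and s cannot combine by function application — type clash.

ill-typed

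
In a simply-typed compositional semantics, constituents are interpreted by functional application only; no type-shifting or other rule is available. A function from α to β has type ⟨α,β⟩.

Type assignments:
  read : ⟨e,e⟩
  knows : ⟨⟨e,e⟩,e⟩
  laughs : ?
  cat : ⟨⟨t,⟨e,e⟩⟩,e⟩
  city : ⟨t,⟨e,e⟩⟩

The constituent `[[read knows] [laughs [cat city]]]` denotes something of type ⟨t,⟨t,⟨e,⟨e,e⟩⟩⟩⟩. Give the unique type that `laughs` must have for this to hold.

For [[read knows] [laughs [cat city]]] to have type ⟨t,⟨t,⟨e,⟨e,e⟩⟩⟩⟩ with [read knows] of type e, [laughs [cat city]] must be the function: [laughs [cat city]] : ⟨e,⟨t,⟨t,⟨e,⟨e,e⟩⟩⟩⟩⟩.
For [laughs [cat city]] to have type ⟨e,⟨t,⟨t,⟨e,⟨e,e⟩⟩⟩⟩⟩ with [cat city] of type e, laughs must be the function: laughs : ⟨e,⟨e,⟨t,⟨t,⟨e,⟨e,e⟩⟩⟩⟩⟩⟩.

⟨e,⟨e,⟨t,⟨t,⟨e,⟨e,e⟩⟩⟩⟩⟩⟩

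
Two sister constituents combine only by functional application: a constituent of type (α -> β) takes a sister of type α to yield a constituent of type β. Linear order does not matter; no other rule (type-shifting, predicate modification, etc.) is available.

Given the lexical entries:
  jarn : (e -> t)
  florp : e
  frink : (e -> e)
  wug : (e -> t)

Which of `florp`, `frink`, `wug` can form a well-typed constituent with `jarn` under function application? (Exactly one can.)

florp — combines: jarn : (e -> t) takes florp : e as argument, giving t.
frink : (e -> e) — jarn needs e; frink needs e; neither fits.
wug : (e -> t) — jarn needs e; wug needs e; neither fits.

florp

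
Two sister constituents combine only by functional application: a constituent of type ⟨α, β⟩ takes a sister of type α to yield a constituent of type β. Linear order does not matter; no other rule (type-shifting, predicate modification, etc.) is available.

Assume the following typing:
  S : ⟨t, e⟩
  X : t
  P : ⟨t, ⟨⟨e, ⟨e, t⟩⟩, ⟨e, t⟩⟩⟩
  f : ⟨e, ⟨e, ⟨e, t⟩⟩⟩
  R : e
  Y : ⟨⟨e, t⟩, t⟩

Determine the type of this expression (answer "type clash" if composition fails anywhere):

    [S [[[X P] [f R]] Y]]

At [X P], P : ⟨t, ⟨⟨e, ⟨e, t⟩⟩, ⟨e, t⟩⟩⟩ takes X : t, giving ⟨⟨e, ⟨e, t⟩⟩, ⟨e, t⟩⟩.
At [f R], f : ⟨e, ⟨e, ⟨e, t⟩⟩⟩ takes R : e, giving ⟨e, ⟨e, t⟩⟩.
At [[X P] [f R]], [X P] : ⟨⟨e, ⟨e, t⟩⟩, ⟨e, t⟩⟩ takes [f R] : ⟨e, ⟨e, t⟩⟩, giving ⟨e, t⟩.
At [[[X P] [f R]] Y], Y : ⟨⟨e, t⟩, t⟩ takes [[X P] [f R]] : ⟨e, t⟩, giving t.
At [S [[[X P] [f R]] Y]], S : ⟨t, e⟩ takes [[[X P] [f R]] Y] : t, giving e.

e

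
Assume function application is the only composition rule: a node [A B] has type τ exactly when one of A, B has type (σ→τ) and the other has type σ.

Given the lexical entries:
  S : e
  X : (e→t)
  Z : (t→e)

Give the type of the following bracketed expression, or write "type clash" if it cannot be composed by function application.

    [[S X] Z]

e

[S X]: functor X : (e→t), argument S : e; result t.
[[S X] Z]: functor Z : (t→e), argument [S X] : t; result e.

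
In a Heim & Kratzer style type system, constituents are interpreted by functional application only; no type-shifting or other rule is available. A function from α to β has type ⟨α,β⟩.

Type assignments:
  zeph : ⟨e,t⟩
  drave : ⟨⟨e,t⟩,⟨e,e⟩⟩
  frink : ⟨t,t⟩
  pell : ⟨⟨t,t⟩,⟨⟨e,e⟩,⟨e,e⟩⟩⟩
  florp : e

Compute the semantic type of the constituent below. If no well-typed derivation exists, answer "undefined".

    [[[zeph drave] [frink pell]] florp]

e

[zeph drave]: drave is ⟨⟨e,t⟩,⟨e,e⟩⟩, zeph is ⟨e,t⟩; result ⟨e,e⟩.
[frink pell]: pell is ⟨⟨t,t⟩,⟨⟨e,e⟩,⟨e,e⟩⟩⟩, frink is ⟨t,t⟩; result ⟨⟨e,e⟩,⟨e,e⟩⟩.
[[zeph drave] [frink pell]]: [frink pell] is ⟨⟨e,e⟩,⟨e,e⟩⟩, [zeph drave] is ⟨e,e⟩; result ⟨e,e⟩.
[[[zeph drave] [frink pell]] florp]: [[zeph drave] [frink pell]] is ⟨e,e⟩, florp is e; result e.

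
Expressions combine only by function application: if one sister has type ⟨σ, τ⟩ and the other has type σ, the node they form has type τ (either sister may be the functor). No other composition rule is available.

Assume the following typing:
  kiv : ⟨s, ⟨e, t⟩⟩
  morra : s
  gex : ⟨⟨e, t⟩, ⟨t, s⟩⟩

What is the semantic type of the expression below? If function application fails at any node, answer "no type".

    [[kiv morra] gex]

[kiv morra]: ⟨s, ⟨e, t⟩⟩ applied to s yields ⟨e, t⟩.
[[kiv morra] gex]: ⟨⟨e, t⟩, ⟨t, s⟩⟩ applied to ⟨e, t⟩ yields ⟨t, s⟩.

⟨t, s⟩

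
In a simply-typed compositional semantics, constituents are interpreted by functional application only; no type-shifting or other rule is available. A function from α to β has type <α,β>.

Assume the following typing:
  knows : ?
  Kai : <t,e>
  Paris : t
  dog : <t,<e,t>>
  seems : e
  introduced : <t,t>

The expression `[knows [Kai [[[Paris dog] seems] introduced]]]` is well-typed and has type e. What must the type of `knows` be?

<e,e>

For [knows [Kai [[[Paris dog] seems] introduced]]] to have type e with [Kai [[[Paris dog] seems] introduced]] of type e, knows must be the function: knows : <e,e>.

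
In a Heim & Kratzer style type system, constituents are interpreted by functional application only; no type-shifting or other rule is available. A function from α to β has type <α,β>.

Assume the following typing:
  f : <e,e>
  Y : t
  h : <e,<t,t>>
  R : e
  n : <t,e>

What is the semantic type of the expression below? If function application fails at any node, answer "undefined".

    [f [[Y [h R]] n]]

e

[h R]: h is <e,<t,t>>, R is e; result <t,t>.
[Y [h R]]: [h R] is <t,t>, Y is t; result t.
[[Y [h R]] n]: n is <t,e>, [Y [h R]] is t; result e.
[f [[Y [h R]] n]]: f is <e,e>, [[Y [h R]] n] is e; result e.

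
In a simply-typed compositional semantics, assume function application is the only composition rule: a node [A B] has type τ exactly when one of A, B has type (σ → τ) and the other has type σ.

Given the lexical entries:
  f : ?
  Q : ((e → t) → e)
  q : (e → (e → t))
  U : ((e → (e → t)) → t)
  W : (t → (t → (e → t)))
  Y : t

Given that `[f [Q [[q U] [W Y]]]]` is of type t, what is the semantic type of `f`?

(e → t)

At [f [Q [[q U] [W Y]]]] (required: t): [Q [[q U] [W Y]]] is e, which is not a function with range t; hence f is the functor — type (e → t).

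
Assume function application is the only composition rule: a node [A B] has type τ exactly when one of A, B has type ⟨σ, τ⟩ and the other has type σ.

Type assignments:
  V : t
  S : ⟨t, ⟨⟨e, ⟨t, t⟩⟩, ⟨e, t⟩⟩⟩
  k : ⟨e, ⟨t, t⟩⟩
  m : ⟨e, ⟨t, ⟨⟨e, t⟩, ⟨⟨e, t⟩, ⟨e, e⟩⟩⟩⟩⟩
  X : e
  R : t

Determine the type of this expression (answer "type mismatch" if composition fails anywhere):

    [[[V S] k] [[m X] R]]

⟨⟨e, t⟩, ⟨e, e⟩⟩

[V S]: ⟨t, ⟨⟨e, ⟨t, t⟩⟩, ⟨e, t⟩⟩⟩ applied to t yields ⟨⟨e, ⟨t, t⟩⟩, ⟨e, t⟩⟩.
[[V S] k]: ⟨⟨e, ⟨t, t⟩⟩, ⟨e, t⟩⟩ applied to ⟨e, ⟨t, t⟩⟩ yields ⟨e, t⟩.
[m X]: ⟨e, ⟨t, ⟨⟨e, t⟩, ⟨⟨e, t⟩, ⟨e, e⟩⟩⟩⟩⟩ applied to e yields ⟨t, ⟨⟨e, t⟩, ⟨⟨e, t⟩, ⟨e, e⟩⟩⟩⟩.
[[m X] R]: ⟨t, ⟨⟨e, t⟩, ⟨⟨e, t⟩, ⟨e, e⟩⟩⟩⟩ applied to t yields ⟨⟨e, t⟩, ⟨⟨e, t⟩, ⟨e, e⟩⟩⟩.
[[[V S] k] [[m X] R]]: ⟨⟨e, t⟩, ⟨⟨e, t⟩, ⟨e, e⟩⟩⟩ applied to ⟨e, t⟩ yields ⟨⟨e, t⟩, ⟨e, e⟩⟩.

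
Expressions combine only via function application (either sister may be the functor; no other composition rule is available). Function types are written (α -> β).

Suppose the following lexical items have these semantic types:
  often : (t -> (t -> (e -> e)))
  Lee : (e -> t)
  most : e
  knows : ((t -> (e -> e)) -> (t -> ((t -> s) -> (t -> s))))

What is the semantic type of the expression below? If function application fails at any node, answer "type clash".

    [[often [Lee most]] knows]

(t -> ((t -> s) -> (t -> s)))

At [Lee most], Lee : (e -> t) takes most : e, giving t.
At [often [Lee most]], often : (t -> (t -> (e -> e))) takes [Lee most] : t, giving (t -> (e -> e)).
At [[often [Lee most]] knows], knows : ((t -> (e -> e)) -> (t -> ((t -> s) -> (t -> s)))) takes [often [Lee most]] : (t -> (e -> e)), giving (t -> ((t -> s) -> (t -> s))).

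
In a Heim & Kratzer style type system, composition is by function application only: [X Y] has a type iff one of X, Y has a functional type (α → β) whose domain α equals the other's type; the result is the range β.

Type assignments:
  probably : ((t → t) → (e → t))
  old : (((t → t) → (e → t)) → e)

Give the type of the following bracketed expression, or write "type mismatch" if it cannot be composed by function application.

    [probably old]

e

At [probably old], old : (((t → t) → (e → t)) → e) takes probably : ((t → t) → (e → t)), giving e.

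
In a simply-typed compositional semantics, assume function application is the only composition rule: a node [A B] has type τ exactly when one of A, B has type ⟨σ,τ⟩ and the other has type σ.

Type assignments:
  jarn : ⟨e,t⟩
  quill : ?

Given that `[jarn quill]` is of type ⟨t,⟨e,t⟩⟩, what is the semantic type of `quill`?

For [jarn quill] to have type ⟨t,⟨e,t⟩⟩ with jarn of type ⟨e,t⟩, quill must be the function: quill : ⟨⟨e,t⟩,⟨t,⟨e,t⟩⟩⟩.

⟨⟨e,t⟩,⟨t,⟨e,t⟩⟩⟩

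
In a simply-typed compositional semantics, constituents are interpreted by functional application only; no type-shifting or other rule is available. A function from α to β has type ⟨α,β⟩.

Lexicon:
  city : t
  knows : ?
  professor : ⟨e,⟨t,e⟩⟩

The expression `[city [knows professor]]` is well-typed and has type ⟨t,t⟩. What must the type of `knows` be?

⟨⟨e,⟨t,e⟩⟩,⟨t,⟨t,t⟩⟩⟩

At [city [knows professor]] (required: ⟨t,t⟩): city is t, which is not a function with range ⟨t,t⟩; hence [knows professor] is the functor — type ⟨t,⟨t,t⟩⟩.
At [knows professor] (required: ⟨t,⟨t,t⟩⟩): professor is ⟨e,⟨t,e⟩⟩, which is not a function with range ⟨t,⟨t,t⟩⟩; hence knows is the functor — type ⟨⟨e,⟨t,e⟩⟩,⟨t,⟨t,t⟩⟩⟩.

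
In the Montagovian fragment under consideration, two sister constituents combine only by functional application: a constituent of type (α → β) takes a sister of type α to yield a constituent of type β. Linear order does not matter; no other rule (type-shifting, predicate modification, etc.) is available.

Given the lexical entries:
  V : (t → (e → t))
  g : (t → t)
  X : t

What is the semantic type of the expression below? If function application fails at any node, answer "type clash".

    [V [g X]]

(e → t)

[g X] — g of type (t → t) combines with X of type t: type t.
[V [g X]] — V of type (t → (e → t)) combines with [g X] of type t: type (e → t).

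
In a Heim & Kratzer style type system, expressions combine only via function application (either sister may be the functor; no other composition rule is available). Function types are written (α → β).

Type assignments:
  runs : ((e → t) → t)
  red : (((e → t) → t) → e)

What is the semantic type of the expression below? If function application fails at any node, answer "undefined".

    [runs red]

At [runs red], red : (((e → t) → t) → e) takes runs : ((e → t) → t), giving e.

e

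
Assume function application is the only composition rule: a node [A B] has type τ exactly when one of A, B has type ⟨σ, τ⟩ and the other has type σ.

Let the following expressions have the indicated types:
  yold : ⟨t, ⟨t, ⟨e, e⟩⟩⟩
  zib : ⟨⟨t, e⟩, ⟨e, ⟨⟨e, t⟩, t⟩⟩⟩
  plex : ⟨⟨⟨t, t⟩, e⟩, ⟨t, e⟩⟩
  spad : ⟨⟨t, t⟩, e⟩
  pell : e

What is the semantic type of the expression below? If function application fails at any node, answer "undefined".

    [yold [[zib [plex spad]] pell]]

undefined

[plex spad] — plex of type ⟨⟨⟨t, t⟩, e⟩, ⟨t, e⟩⟩ combines with spad of type ⟨⟨t, t⟩, e⟩: type ⟨t, e⟩.
[zib [plex spad]] — zib of type ⟨⟨t, e⟩, ⟨e, ⟨⟨e, t⟩, t⟩⟩⟩ combines with [plex spad] of type ⟨t, e⟩: type ⟨e, ⟨⟨e, t⟩, t⟩⟩.
[[zib [plex spad]] pell] — [zib [plex spad]] of type ⟨e, ⟨⟨e, t⟩, t⟩⟩ combines with pell of type e: type ⟨⟨e, t⟩, t⟩.
[yold [[zib [plex spad]] pell]]: ⟨t, ⟨t, ⟨e, e⟩⟩⟩ and ⟨⟨e, t⟩, t⟩ cannot combine by function application — type clash.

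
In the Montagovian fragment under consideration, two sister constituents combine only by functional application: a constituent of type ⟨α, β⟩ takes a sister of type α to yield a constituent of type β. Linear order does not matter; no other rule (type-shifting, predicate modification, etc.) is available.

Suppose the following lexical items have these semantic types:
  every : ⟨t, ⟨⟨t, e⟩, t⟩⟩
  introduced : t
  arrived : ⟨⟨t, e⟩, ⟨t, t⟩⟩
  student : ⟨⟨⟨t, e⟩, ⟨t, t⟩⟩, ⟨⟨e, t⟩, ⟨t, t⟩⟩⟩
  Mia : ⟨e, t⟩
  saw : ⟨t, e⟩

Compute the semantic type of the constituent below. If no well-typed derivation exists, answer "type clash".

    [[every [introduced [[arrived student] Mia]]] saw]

t

At [arrived student], student : ⟨⟨⟨t, e⟩, ⟨t, t⟩⟩, ⟨⟨e, t⟩, ⟨t, t⟩⟩⟩ takes arrived : ⟨⟨t, e⟩, ⟨t, t⟩⟩, giving ⟨⟨e, t⟩, ⟨t, t⟩⟩.
At [[arrived student] Mia], [arrived student] : ⟨⟨e, t⟩, ⟨t, t⟩⟩ takes Mia : ⟨e, t⟩, giving ⟨t, t⟩.
At [introduced [[arrived student] Mia]], [[arrived student] Mia] : ⟨t, t⟩ takes introduced : t, giving t.
At [every [introduced [[arrived student] Mia]]], every : ⟨t, ⟨⟨t, e⟩, t⟩⟩ takes [introduced [[arrived student] Mia]] : t, giving ⟨⟨t, e⟩, t⟩.
At [[every [introduced [[arrived student] Mia]]] saw], [every [introduced [[arrived student] Mia]]] : ⟨⟨t, e⟩, t⟩ takes saw : ⟨t, e⟩, giving t.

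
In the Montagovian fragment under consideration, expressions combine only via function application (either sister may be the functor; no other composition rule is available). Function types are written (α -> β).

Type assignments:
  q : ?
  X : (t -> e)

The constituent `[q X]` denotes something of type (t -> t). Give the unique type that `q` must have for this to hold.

At [q X] (required: (t -> t)): X is (t -> e), which is not a function with range (t -> t); hence q is the functor — type ((t -> e) -> (t -> t)).

((t -> e) -> (t -> t))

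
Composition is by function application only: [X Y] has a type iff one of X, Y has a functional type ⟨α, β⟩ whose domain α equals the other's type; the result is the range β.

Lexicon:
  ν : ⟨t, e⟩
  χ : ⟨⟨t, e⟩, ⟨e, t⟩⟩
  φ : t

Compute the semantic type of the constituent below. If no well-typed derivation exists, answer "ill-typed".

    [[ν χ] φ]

[ν χ]: ⟨⟨t, e⟩, ⟨e, t⟩⟩ applied to ⟨t, e⟩ yields ⟨e, t⟩.
At [[ν χ] φ]: neither ⟨e, t⟩ nor t can take the other as argument; the node is ill-typed.

ill-typed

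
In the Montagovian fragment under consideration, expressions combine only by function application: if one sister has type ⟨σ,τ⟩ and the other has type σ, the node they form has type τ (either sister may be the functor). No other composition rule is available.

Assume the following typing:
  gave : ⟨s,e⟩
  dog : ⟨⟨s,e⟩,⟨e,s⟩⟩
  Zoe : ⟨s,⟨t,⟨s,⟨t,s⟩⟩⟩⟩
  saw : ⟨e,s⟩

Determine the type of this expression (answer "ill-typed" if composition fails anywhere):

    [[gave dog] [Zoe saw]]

ill-typed

[gave dog]: functor dog : ⟨⟨s,e⟩,⟨e,s⟩⟩, argument gave : ⟨s,e⟩; result ⟨e,s⟩.
At [Zoe saw]: neither ⟨s,⟨t,⟨s,⟨t,s⟩⟩⟩⟩ nor ⟨e,s⟩ can take the other as argument; the node is ill-typed.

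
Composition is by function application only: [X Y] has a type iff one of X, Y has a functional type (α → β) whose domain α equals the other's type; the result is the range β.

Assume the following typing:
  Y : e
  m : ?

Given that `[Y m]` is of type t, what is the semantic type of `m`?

(e → t)

[Y m] must have type t. The sister Y has type e; that is not a function onto t, so m must be the functor, of type (e → t).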